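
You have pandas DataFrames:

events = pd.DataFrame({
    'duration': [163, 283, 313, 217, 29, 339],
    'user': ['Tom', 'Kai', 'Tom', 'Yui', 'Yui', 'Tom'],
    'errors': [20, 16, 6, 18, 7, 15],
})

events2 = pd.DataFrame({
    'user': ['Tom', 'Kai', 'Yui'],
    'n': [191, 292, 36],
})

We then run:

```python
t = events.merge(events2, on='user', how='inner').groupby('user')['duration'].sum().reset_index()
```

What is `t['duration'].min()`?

246

merge on 'user' (how='inner') → 6 rows:
   duration user  errors    n
0       163  Tom      20  191
1       283  Kai      16  292
2       313  Tom       6  191
3       217  Yui      18   36
4        29  Yui       7   36
5       339  Tom      15  191
group by user, sum of duration:
user
Kai    283
Tom    815
Yui    246
Name: duration, dtype: int64
reset_index():
  user  duration
0  Kai       283
1  Tom       815
2  Yui       246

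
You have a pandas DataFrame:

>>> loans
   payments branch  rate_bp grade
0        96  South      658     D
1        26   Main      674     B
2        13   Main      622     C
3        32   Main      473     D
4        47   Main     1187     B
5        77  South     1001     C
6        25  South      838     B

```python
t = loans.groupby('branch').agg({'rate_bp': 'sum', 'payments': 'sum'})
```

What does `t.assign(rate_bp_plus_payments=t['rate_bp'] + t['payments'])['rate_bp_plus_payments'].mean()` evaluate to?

2884.5

group by branch: sum(rate_bp), sum(payments):
        rate_bp  payments
branch                   
Main       2956       118
South      2497       198
add column rate_bp_plus_payments = t['rate_bp'] + t['payments']:
        rate_bp  payments  rate_bp_plus_payments
branch                                          
Main       2956       118                   3074
South      2497       198                   2695
Reading off the mean of column 'rate_bp_plus_payments', we get 2884.5.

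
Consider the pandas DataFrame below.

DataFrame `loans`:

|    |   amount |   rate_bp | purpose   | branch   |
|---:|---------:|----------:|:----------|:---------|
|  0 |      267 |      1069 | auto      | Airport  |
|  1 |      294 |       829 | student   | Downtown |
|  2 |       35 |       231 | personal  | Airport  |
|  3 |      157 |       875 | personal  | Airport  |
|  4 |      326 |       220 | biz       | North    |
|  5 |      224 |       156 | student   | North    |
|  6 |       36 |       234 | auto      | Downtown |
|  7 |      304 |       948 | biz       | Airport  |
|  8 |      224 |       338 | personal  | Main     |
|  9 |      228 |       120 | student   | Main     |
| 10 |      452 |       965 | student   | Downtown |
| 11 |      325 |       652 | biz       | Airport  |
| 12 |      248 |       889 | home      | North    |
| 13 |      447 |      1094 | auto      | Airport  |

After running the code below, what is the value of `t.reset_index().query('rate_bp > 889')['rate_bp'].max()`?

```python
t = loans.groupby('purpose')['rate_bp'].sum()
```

group by purpose, sum of rate_bp:
purpose
auto        2397
biz         1820
home         889
personal    1444
student     2070
Name: rate_bp, dtype: int64
reset_index():
    purpose  rate_bp
0      auto     2397
1       biz     1820
2      home      889
3  personal     1444
4   student     2070
filter rows where rate_bp > 889:
    purpose  rate_bp
0      auto     2397
1       biz     1820
3  personal     1444
4   student     2070
So max() = 2397.

2397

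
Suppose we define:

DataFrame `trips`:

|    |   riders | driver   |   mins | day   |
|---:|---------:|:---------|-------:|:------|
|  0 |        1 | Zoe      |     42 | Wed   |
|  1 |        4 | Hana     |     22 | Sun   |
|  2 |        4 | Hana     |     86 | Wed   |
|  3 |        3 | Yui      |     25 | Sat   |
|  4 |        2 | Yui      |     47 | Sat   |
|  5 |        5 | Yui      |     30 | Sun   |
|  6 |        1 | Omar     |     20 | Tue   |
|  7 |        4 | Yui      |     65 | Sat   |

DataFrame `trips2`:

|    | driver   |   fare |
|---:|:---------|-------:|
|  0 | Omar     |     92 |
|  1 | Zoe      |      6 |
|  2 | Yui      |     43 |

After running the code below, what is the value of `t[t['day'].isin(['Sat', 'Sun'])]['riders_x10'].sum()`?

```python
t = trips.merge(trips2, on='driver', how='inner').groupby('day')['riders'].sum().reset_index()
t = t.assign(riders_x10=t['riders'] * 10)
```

140

merge on 'driver' (how='inner') → 6 rows:
   riders driver  mins  day  fare
0       1    Zoe    42  Wed     6
1       3    Yui    25  Sat    43
2       2    Yui    47  Sat    43
3       5    Yui    30  Sun    43
4       1   Omar    20  Tue    92
5       4    Yui    65  Sat    43
group by day, sum of riders:
day
Sat    9
Sun    5
Tue    1
Wed    1
Name: riders, dtype: int64
reset_index():
   day  riders
0  Sat       9
1  Sun       5
2  Tue       1
3  Wed       1
add column riders_x10 = t['riders'] * 10:
   day  riders  riders_x10
0  Sat       9          90
1  Sun       5          50
2  Tue       1          10
3  Wed       1          10
filter rows where day in ['Sat', 'Sun']:
   day  riders  riders_x10
0  Sat       9          90
1  Sun       5          50
Hence 140.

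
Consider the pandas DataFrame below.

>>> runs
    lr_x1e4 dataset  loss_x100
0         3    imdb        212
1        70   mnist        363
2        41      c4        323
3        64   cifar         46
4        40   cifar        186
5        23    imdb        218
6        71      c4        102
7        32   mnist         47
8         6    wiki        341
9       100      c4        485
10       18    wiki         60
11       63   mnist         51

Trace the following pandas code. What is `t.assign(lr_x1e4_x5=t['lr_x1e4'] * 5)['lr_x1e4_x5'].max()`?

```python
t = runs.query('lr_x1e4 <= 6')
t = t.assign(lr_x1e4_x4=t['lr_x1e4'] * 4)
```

filter rows where lr_x1e4 <= 6:
   lr_x1e4 dataset  loss_x100
0        3    imdb        212
8        6    wiki        341
add column lr_x1e4_x4 = t['lr_x1e4'] * 4:
   lr_x1e4 dataset  loss_x100  lr_x1e4_x4
0        3    imdb        212          12
8        6    wiki        341          24
add column lr_x1e4_x5 = t['lr_x1e4'] * 5:
   lr_x1e4 dataset  loss_x100  lr_x1e4_x4  lr_x1e4_x5
0        3    imdb        212          12          15
8        6    wiki        341          24          30
Finally, max of column 'lr_x1e4_x5' = 30.

30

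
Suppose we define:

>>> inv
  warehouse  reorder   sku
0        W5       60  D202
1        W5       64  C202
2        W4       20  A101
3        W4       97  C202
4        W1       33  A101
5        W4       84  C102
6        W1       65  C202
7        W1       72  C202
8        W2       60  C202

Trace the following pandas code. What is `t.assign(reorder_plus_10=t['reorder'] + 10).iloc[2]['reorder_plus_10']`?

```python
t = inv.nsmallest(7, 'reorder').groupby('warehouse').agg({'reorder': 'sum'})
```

take 7 rows with smallest reorder:
  warehouse  reorder   sku
2        W4       20  A101
4        W1       33  A101
0        W5       60  D202
8        W2       60  C202
1        W5       64  C202
6        W1       65  C202
7        W1       72  C202
group by warehouse, sum of reorder:
           reorder
warehouse         
W1             170
W2              60
W4              20
W5             124
add column reorder_plus_10 = t['reorder'] + 10:
           reorder  reorder_plus_10
warehouse                          
W1             170              180
W2              60               70
W4              20               30
W5             124              134
So iloc[2]['reorder_plus_10'] = 30.

30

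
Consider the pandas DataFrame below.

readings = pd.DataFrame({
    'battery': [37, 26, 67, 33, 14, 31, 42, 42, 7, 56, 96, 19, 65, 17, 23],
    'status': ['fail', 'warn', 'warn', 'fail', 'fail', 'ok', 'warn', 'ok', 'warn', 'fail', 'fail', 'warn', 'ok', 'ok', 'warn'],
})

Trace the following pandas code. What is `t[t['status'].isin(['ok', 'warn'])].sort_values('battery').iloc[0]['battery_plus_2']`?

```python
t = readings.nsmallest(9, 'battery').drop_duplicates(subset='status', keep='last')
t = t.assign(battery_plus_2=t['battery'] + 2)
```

28

take 9 rows with smallest battery:
    battery status
8         7   warn
4        14   fail
13       17     ok
11       19   warn
14       23   warn
1        26   warn
5        31     ok
3        33   fail
0        37   fail
drop duplicate status (keep=last):
   battery status
1       26   warn
5       31     ok
0       37   fail
add column battery_plus_2 = t['battery'] + 2:
   battery status  battery_plus_2
1       26   warn              28
5       31     ok              33
0       37   fail              39
filter rows where status in ['ok', 'warn']:
   battery status  battery_plus_2
1       26   warn              28
5       31     ok              33
sort by battery:
   battery status  battery_plus_2
1       26   warn              28
5       31     ok              33
Taking the value at position 0, column 'battery_plus_2' gives 28.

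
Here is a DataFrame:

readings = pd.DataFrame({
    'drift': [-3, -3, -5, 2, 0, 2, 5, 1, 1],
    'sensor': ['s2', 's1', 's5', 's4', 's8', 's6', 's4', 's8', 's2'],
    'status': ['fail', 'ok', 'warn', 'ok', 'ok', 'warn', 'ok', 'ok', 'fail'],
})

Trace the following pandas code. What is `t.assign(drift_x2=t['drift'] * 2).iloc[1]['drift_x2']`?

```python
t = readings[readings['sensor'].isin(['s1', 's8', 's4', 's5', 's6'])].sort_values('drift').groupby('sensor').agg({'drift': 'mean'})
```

filter rows where sensor in ['s1', 's8', 's4', 's5', 's6']:
   drift sensor status
1     -3     s1     ok
2     -5     s5   warn
3      2     s4     ok
4      0     s8     ok
5      2     s6   warn
6      5     s4     ok
7      1     s8     ok
sort by drift:
   drift sensor status
2     -5     s5   warn
1     -3     s1     ok
4      0     s8     ok
7      1     s8     ok
3      2     s4     ok
5      2     s6   warn
6      5     s4     ok
group by sensor, mean of drift:
        drift
sensor       
s1       -3.0
s4        3.5
s5       -5.0
s6        2.0
s8        0.5
add column drift_x2 = t['drift'] * 2:
        drift  drift_x2
sensor                 
s1       -3.0      -6.0
s4        3.5       7.0
s5       -5.0     -10.0
s6        2.0       4.0
s8        0.5       1.0
The value at position 1, column 'drift_x2' is 7.0.

7.0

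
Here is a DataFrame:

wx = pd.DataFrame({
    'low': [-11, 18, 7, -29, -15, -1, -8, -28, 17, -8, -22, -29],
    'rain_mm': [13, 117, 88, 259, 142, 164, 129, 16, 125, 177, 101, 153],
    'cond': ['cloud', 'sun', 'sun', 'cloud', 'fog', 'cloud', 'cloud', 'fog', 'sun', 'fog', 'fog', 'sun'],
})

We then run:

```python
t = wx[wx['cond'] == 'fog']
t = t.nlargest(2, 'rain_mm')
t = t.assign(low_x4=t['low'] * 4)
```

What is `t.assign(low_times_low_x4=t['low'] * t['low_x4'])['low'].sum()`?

filter rows where cond == 'fog':
    low  rain_mm cond
4   -15      142  fog
7   -28       16  fog
9    -8      177  fog
10  -22      101  fog
take 2 rows with largest rain_mm:
   low  rain_mm cond
9   -8      177  fog
4  -15      142  fog
add column low_x4 = t['low'] * 4:
   low  rain_mm cond  low_x4
9   -8      177  fog     -32
4  -15      142  fog     -60
add column low_times_low_x4 = t['low'] * t['low_x4']:
   low  rain_mm cond  low_x4  low_times_low_x4
9   -8      177  fog     -32               256
4  -15      142  fog     -60               900

-23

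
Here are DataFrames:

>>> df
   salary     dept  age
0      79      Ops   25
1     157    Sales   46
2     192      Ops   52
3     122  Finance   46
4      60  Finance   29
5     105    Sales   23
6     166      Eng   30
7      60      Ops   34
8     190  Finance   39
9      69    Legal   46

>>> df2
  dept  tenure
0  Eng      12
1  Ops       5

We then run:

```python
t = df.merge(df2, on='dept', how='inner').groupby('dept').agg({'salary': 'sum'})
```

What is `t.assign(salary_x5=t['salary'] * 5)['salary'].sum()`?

497

merge on 'dept' (how='inner') → 4 rows:
   salary dept  age  tenure
0      79  Ops   25       5
1     192  Ops   52       5
2     166  Eng   30      12
3      60  Ops   34       5
group by dept, sum of salary:
      salary
dept        
Eng      166
Ops      331
add column salary_x5 = t['salary'] * 5:
      salary  salary_x5
dept                   
Eng      166        830
Ops      331       1655
So sum() = 497.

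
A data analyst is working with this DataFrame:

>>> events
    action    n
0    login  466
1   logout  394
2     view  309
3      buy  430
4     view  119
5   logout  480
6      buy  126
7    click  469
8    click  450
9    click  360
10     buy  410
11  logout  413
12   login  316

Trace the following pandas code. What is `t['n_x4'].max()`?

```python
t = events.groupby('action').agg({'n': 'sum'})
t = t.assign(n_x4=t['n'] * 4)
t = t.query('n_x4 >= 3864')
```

group by action, sum of n:
           n
action      
buy      966
click   1279
login    782
logout  1287
view     428
add column n_x4 = t['n'] * 4:
           n  n_x4
action            
buy      966  3864
click   1279  5116
login    782  3128
logout  1287  5148
view     428  1712
filter rows where n_x4 >= 3864:
           n  n_x4
action            
buy      966  3864
click   1279  5116
logout  1287  5148
max of column 'n_x4' → 5148

5148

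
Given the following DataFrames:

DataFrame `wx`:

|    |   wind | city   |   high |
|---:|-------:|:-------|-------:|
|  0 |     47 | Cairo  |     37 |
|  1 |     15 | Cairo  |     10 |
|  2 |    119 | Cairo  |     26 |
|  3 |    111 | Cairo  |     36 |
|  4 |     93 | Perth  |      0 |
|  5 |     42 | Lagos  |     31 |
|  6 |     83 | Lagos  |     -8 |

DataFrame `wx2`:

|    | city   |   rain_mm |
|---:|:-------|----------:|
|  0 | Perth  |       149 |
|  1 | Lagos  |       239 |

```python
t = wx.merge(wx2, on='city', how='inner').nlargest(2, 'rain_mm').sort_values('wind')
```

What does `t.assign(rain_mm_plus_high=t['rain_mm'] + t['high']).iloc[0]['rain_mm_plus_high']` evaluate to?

merge on 'city' (how='inner') → 3 rows:
   wind   city  high  rain_mm
0    93  Perth     0      149
1    42  Lagos    31      239
2    83  Lagos    -8      239
take 2 rows with largest rain_mm:
   wind   city  high  rain_mm
1    42  Lagos    31      239
2    83  Lagos    -8      239
sort by wind:
   wind   city  high  rain_mm
1    42  Lagos    31      239
2    83  Lagos    -8      239
add column rain_mm_plus_high = t['rain_mm'] + t['high']:
   wind   city  high  rain_mm  rain_mm_plus_high
1    42  Lagos    31      239                270
2    83  Lagos    -8      239                231
Finally, value at position 0, column 'rain_mm_plus_high' = 270.

270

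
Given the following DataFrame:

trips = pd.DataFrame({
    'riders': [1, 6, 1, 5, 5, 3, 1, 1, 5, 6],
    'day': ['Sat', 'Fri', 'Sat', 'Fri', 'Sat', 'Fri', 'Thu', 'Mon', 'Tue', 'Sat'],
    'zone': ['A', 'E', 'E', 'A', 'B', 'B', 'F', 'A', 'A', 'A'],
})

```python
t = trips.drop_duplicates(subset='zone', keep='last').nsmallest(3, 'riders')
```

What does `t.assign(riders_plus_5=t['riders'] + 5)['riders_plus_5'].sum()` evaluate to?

drop duplicate zone (keep=last):
   riders  day zone
2       1  Sat    E
5       3  Fri    B
6       1  Thu    F
9       6  Sat    A
take 3 rows with smallest riders:
   riders  day zone
2       1  Sat    E
6       1  Thu    F
5       3  Fri    B
add column riders_plus_5 = t['riders'] + 5:
   riders  day zone  riders_plus_5
2       1  Sat    E              6
6       1  Thu    F              6
5       3  Fri    B              8
Taking the sum of column 'riders_plus_5' gives 20.

20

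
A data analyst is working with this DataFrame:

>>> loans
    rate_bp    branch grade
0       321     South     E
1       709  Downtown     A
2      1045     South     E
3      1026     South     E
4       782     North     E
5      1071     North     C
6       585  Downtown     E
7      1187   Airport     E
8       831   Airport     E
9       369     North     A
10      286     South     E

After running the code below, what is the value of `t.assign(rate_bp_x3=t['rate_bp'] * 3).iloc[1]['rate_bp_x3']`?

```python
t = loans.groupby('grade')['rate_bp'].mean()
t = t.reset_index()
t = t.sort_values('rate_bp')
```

2273.625

group by grade, mean of rate_bp:
grade
A     539.000
C    1071.000
E     757.875
Name: rate_bp, dtype: float64
reset_index():
  grade   rate_bp
0     A   539.000
1     C  1071.000
2     E   757.875
sort by rate_bp:
  grade   rate_bp
0     A   539.000
2     E   757.875
1     C  1071.000
add column rate_bp_x3 = t['rate_bp'] * 3:
  grade   rate_bp  rate_bp_x3
0     A   539.000    1617.000
2     E   757.875    2273.625
1     C  1071.000    3213.000
Then the value at position 1, column 'rate_bp_x3': 2273.625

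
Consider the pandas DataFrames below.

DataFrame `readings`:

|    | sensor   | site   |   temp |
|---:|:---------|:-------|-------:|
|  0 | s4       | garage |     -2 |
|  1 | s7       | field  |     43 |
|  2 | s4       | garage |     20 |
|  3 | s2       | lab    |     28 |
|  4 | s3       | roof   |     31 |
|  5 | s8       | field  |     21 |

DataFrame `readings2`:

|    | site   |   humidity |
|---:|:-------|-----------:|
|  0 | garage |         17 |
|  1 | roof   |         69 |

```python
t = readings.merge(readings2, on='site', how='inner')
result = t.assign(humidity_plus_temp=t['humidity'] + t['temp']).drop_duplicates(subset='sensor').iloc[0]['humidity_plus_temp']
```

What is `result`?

merge on 'site' (how='inner') → 3 rows:
  sensor    site  temp  humidity
0     s4  garage    -2        17
1     s4  garage    20        17
2     s3    roof    31        69
add column humidity_plus_temp = t['humidity'] + t['temp']:
  sensor    site  temp  humidity  humidity_plus_temp
0     s4  garage    -2        17                  15
1     s4  garage    20        17                  37
2     s3    roof    31        69                 100
drop duplicate sensor (keep=first):
  sensor    site  temp  humidity  humidity_plus_temp
0     s4  garage    -2        17                  15
2     s3    roof    31        69                 100
Hence 15.

15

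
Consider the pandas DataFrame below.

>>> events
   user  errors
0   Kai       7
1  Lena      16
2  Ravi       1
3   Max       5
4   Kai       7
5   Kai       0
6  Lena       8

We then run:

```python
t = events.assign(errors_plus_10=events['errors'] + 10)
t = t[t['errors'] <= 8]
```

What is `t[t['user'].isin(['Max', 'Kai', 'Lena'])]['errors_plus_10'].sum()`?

77

add column errors_plus_10 = events['errors'] + 10:
   user  errors  errors_plus_10
0   Kai       7              17
1  Lena      16              26
2  Ravi       1              11
3   Max       5              15
4   Kai       7              17
5   Kai       0              10
6  Lena       8              18
filter rows where errors <= 8:
   user  errors  errors_plus_10
0   Kai       7              17
2  Ravi       1              11
3   Max       5              15
4   Kai       7              17
5   Kai       0              10
6  Lena       8              18
filter rows where user in ['Max', 'Kai', 'Lena']:
   user  errors  errors_plus_10
0   Kai       7              17
3   Max       5              15
4   Kai       7              17
5   Kai       0              10
6  Lena       8              18
So sum() = 77.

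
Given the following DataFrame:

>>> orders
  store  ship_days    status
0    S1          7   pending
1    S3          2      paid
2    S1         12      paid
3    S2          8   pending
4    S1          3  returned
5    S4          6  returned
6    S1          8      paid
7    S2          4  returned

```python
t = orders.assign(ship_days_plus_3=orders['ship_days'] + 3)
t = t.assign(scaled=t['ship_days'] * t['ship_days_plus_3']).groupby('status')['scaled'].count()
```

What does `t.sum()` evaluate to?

8

add column ship_days_plus_3 = orders['ship_days'] + 3:
  store  ship_days    status  ship_days_plus_3
0    S1          7   pending                10
1    S3          2      paid                 5
2    S1         12      paid                15
3    S2          8   pending                11
4    S1          3  returned                 6
5    S4          6  returned                 9
6    S1          8      paid                11
7    S2          4  returned                 7
add column scaled = t['ship_days'] * t['ship_days_plus_3']:
  store  ship_days    status  ship_days_plus_3  scaled
0    S1          7   pending                10      70
1    S3          2      paid                 5      10
2    S1         12      paid                15     180
3    S2          8   pending                11      88
4    S1          3  returned                 6      18
5    S4          6  returned                 9      54
6    S1          8      paid                11      88
7    S2          4  returned                 7      28
group by status, count of scaled:
status
paid        3
pending     2
returned    3
Name: scaled, dtype: int64
So sum() = 8.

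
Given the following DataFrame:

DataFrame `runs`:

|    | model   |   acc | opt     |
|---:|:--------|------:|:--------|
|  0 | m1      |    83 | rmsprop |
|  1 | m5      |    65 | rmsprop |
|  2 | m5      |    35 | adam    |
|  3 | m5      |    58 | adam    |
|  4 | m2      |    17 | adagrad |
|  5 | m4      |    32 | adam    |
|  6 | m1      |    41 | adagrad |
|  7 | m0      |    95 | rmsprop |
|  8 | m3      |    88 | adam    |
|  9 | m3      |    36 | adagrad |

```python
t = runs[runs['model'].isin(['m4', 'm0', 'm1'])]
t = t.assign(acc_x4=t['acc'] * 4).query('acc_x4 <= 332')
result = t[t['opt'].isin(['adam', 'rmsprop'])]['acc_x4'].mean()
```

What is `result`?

230.0

filter rows where model in ['m4', 'm0', 'm1']:
  model  acc      opt
0    m1   83  rmsprop
5    m4   32     adam
6    m1   41  adagrad
7    m0   95  rmsprop
add column acc_x4 = t['acc'] * 4:
  model  acc      opt  acc_x4
0    m1   83  rmsprop     332
5    m4   32     adam     128
6    m1   41  adagrad     164
7    m0   95  rmsprop     380
filter rows where acc_x4 <= 332:
  model  acc      opt  acc_x4
0    m1   83  rmsprop     332
5    m4   32     adam     128
6    m1   41  adagrad     164
filter rows where opt in ['adam', 'rmsprop']:
  model  acc      opt  acc_x4
0    m1   83  rmsprop     332
5    m4   32     adam     128
The mean of column 'acc_x4' is 230.0.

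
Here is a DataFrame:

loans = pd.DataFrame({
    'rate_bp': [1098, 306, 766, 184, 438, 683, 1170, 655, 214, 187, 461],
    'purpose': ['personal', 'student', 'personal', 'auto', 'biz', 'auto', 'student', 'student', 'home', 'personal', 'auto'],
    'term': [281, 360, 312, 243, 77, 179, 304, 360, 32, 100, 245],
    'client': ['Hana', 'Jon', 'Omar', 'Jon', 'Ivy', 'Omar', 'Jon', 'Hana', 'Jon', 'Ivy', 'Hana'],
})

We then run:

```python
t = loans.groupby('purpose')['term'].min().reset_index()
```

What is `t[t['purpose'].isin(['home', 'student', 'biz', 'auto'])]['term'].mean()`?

group by purpose, min of term:
purpose
auto        179
biz          77
home         32
personal    100
student     304
Name: term, dtype: int64
reset_index():
    purpose  term
0      auto   179
1       biz    77
2      home    32
3  personal   100
4   student   304
filter rows where purpose in ['home', 'student', 'biz', 'auto']:
   purpose  term
0     auto   179
1      biz    77
2     home    32
4  student   304
So mean() = 148.0.

148.0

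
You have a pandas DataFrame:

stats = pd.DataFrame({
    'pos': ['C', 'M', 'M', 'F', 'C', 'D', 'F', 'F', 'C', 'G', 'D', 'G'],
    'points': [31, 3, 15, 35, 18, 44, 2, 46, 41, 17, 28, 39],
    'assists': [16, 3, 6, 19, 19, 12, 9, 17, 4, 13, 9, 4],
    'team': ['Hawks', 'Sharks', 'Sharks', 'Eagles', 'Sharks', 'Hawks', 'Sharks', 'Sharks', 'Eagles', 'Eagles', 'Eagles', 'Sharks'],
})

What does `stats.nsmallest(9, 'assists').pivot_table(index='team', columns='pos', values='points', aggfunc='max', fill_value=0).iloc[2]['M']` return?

take 9 rows with smallest assists:
   pos  points  assists    team
1    M       3        3  Sharks
8    C      41        4  Eagles
11   G      39        4  Sharks
2    M      15        6  Sharks
6    F       2        9  Sharks
10   D      28        9  Eagles
5    D      44       12   Hawks
9    G      17       13  Eagles
0    C      31       16   Hawks
pivot: rows=team, cols=pos, max(points):
pos      C   D  F   G   M
team                     
Eagles  41  28  0  17   0
Hawks   31  44  0   0   0
Sharks   0   0  2  39  15
Reading off the value at position 2, column 'M', we get 15.

15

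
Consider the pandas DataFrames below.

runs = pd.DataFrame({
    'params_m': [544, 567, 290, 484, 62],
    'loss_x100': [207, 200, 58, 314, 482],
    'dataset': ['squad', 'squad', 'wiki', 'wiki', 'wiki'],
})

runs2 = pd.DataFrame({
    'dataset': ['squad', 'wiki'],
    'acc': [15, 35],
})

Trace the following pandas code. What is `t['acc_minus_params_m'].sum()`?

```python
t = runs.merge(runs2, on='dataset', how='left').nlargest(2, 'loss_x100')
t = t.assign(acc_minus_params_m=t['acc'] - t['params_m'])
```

-476

merge on 'dataset' (how='left') → 5 rows:
   params_m  loss_x100 dataset  acc
0       544        207   squad   15
1       567        200   squad   15
2       290         58    wiki   35
3       484        314    wiki   35
4        62        482    wiki   35
take 2 rows with largest loss_x100:
   params_m  loss_x100 dataset  acc
4        62        482    wiki   35
3       484        314    wiki   35
add column acc_minus_params_m = t['acc'] - t['params_m']:
   params_m  loss_x100 dataset  acc  acc_minus_params_m
4        62        482    wiki   35                 -27
3       484        314    wiki   35                -449
The sum of column 'acc_minus_params_m' is -476.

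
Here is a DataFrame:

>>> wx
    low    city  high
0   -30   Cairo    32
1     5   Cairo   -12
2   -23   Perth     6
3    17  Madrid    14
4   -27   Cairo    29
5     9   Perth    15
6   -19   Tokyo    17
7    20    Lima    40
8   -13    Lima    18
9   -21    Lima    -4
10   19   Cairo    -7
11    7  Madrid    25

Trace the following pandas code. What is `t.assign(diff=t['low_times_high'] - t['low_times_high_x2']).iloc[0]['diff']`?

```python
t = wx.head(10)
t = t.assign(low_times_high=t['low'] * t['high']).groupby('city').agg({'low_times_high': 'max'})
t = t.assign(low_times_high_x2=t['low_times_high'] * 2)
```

60

take first 10 rows:
   low    city  high
0  -30   Cairo    32
1    5   Cairo   -12
2  -23   Perth     6
3   17  Madrid    14
4  -27   Cairo    29
5    9   Perth    15
6  -19   Tokyo    17
7   20    Lima    40
8  -13    Lima    18
9  -21    Lima    -4
add column low_times_high = t['low'] * t['high']:
   low    city  high  low_times_high
0  -30   Cairo    32            -960
1    5   Cairo   -12             -60
2  -23   Perth     6            -138
3   17  Madrid    14             238
4  -27   Cairo    29            -783
5    9   Perth    15             135
6  -19   Tokyo    17            -323
7   20    Lima    40             800
8  -13    Lima    18            -234
9  -21    Lima    -4              84
group by city, max of low_times_high:
        low_times_high
city                  
Cairo              -60
Lima               800
Madrid             238
Perth              135
Tokyo             -323
add column low_times_high_x2 = t['low_times_high'] * 2:
        low_times_high  low_times_high_x2
city                                     
Cairo              -60               -120
Lima               800               1600
Madrid             238                476
Perth              135                270
Tokyo             -323               -646
add column diff = t['low_times_high'] - t['low_times_high_x2']:
        low_times_high  low_times_high_x2  diff
city                                           
Cairo              -60               -120    60
Lima               800               1600  -800
Madrid             238                476  -238
Perth              135                270  -135
Tokyo             -323               -646   323
Finally, value at position 0, column 'diff' = 60.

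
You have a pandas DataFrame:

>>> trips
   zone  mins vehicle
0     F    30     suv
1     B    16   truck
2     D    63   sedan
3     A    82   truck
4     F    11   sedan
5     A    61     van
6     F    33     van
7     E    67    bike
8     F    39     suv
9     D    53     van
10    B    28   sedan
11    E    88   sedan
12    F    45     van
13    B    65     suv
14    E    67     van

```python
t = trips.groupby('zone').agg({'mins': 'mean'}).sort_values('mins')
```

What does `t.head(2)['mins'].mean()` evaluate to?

group by zone, mean of mins:
           mins
zone           
A     71.500000
B     36.333333
D     58.000000
E     74.000000
F     31.600000
sort by mins:
           mins
zone           
F     31.600000
B     36.333333
D     58.000000
A     71.500000
E     74.000000
take first 2 rows:
           mins
zone           
F     31.600000
B     36.333333
Finally, mean of column 'mins' = 33.9666666667.

33.9666666667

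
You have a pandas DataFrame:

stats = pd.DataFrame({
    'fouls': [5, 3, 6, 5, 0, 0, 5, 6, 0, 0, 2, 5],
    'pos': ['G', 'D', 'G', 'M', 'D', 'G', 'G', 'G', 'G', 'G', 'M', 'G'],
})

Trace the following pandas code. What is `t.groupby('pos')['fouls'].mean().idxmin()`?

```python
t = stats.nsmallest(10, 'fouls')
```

D

take 10 rows with smallest fouls:
    fouls pos
4       0   D
5       0   G
8       0   G
9       0   G
10      2   M
1       3   D
0       5   G
3       5   M
6       5   G
11      5   G
group by pos, mean of fouls:
pos
D    1.5
G    2.5
M    3.5
Name: fouls, dtype: float64
Taking the label with the smallest value gives D.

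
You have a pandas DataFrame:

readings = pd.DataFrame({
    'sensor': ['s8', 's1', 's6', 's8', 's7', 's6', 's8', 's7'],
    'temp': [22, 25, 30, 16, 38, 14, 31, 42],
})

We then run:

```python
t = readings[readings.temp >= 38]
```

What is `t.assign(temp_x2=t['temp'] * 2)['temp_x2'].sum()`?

filter rows where temp >= 38:
  sensor  temp
4     s7    38
7     s7    42
add column temp_x2 = t['temp'] * 2:
  sensor  temp  temp_x2
4     s7    38       76
7     s7    42       84
So sum() = 160.

160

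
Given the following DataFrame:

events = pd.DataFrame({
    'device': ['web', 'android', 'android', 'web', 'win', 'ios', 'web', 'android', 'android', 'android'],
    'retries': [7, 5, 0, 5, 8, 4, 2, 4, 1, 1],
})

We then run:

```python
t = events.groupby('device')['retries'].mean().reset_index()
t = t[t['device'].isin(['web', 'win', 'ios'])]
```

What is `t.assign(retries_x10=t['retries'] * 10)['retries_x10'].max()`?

group by device, mean of retries:
device
android    2.200000
ios        4.000000
web        4.666667
win        8.000000
Name: retries, dtype: float64
reset_index():
    device   retries
0  android  2.200000
1      ios  4.000000
2      web  4.666667
3      win  8.000000
filter rows where device in ['web', 'win', 'ios']:
  device   retries
1    ios  4.000000
2    web  4.666667
3    win  8.000000
add column retries_x10 = t['retries'] * 10:
  device   retries  retries_x10
1    ios  4.000000    40.000000
2    web  4.666667    46.666667
3    win  8.000000    80.000000
So max() = 80.0.

80.0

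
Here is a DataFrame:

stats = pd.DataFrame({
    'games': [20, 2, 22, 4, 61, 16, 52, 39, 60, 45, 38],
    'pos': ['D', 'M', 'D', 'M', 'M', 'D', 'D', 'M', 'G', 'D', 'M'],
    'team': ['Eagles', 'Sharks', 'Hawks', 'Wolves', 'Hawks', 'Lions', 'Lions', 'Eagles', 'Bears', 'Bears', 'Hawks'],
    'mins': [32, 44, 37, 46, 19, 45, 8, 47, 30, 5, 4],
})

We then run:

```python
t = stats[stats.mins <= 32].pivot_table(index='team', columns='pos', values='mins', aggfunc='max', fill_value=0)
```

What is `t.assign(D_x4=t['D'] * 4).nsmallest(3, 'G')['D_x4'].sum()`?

filter rows where mins <= 32:
    games pos    team  mins
0      20   D  Eagles    32
4      61   M   Hawks    19
6      52   D   Lions     8
8      60   G   Bears    30
9      45   D   Bears     5
10     38   M   Hawks     4
pivot: rows=team, cols=pos, max(mins):
pos      D   G   M
team              
Bears    5  30   0
Eagles  32   0   0
Hawks    0   0  19
Lions    8   0   0
add column D_x4 = t['D'] * 4:
pos      D   G   M  D_x4
team                    
Bears    5  30   0    20
Eagles  32   0   0   128
Hawks    0   0  19     0
Lions    8   0   0    32
take 3 rows with smallest G:
pos      D  G   M  D_x4
team                   
Eagles  32  0   0   128
Hawks    0  0  19     0
Lions    8  0   0    32
Taking the sum of column 'D_x4' gives 160.

160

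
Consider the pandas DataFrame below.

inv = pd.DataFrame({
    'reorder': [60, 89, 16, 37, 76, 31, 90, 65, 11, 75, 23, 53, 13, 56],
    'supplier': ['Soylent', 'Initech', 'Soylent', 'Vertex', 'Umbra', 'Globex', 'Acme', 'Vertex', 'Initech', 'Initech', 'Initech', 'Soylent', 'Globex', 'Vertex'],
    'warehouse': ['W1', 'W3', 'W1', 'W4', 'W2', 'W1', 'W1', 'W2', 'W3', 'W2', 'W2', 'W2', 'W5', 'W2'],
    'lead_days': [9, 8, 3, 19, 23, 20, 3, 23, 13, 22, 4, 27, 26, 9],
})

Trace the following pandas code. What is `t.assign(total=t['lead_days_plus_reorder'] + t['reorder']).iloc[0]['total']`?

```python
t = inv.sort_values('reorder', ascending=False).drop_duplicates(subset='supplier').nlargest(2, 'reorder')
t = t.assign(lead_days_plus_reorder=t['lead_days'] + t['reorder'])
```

183

sort by reorder descending:
    reorder supplier warehouse  lead_days
6        90     Acme        W1          3
1        89  Initech        W3          8
4        76    Umbra        W2         23
9        75  Initech        W2         22
7        65   Vertex        W2         23
0        60  Soylent        W1          9
13       56   Vertex        W2          9
11       53  Soylent        W2         27
3        37   Vertex        W4         19
5        31   Globex        W1         20
10       23  Initech        W2          4
2        16  Soylent        W1          3
12       13   Globex        W5         26
8        11  Initech        W3         13
drop duplicate supplier (keep=first):
   reorder supplier warehouse  lead_days
6       90     Acme        W1          3
1       89  Initech        W3          8
4       76    Umbra        W2         23
7       65   Vertex        W2         23
0       60  Soylent        W1          9
5       31   Globex        W1         20
take 2 rows with largest reorder:
   reorder supplier warehouse  lead_days
6       90     Acme        W1          3
1       89  Initech        W3          8
add column lead_days_plus_reorder = t['lead_days'] + t['reorder']:
   reorder supplier warehouse  lead_days  lead_days_plus_reorder
6       90     Acme        W1          3                      93
1       89  Initech        W3          8                      97
add column total = t['lead_days_plus_reorder'] + t['reorder']:
   reorder supplier warehouse  lead_days  lead_days_plus_reorder  total
6       90     Acme        W1          3                      93    183
1       89  Initech        W3          8                      97    186
Then the value at position 0, column 'total': 183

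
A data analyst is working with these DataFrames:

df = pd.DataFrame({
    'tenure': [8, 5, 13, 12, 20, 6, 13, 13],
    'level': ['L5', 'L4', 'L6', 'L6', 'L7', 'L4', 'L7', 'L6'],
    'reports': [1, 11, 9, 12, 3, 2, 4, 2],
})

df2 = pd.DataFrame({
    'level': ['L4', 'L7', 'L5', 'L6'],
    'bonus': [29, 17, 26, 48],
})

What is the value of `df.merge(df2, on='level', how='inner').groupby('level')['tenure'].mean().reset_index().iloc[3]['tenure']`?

merge on 'level' (how='inner') → 8 rows:
   tenure level  reports  bonus
0       8    L5        1     26
1       5    L4       11     29
2      13    L6        9     48
3      12    L6       12     48
4      20    L7        3     17
5       6    L4        2     29
6      13    L7        4     17
7      13    L6        2     48
group by level, mean of tenure:
level
L4     5.500000
L5     8.000000
L6    12.666667
L7    16.500000
Name: tenure, dtype: float64
reset_index():
  level     tenure
0    L4   5.500000
1    L5   8.000000
2    L6  12.666667
3    L7  16.500000

16.5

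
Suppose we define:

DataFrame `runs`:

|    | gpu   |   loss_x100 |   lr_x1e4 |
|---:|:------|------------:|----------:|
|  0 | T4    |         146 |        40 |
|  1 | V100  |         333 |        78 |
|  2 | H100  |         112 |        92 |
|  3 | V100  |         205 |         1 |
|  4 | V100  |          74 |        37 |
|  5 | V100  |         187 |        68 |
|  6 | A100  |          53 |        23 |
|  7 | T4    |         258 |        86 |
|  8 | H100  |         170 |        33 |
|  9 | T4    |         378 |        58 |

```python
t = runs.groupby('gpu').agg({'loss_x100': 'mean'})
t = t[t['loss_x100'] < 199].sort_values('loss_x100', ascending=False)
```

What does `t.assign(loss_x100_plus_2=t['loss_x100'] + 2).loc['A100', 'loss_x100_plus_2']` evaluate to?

55.0

group by gpu, mean of loss_x100:
       loss_x100
gpu             
A100   53.000000
H100  141.000000
T4    260.666667
V100  199.750000
filter rows where loss_x100 < 199:
      loss_x100
gpu            
A100       53.0
H100      141.0
sort by loss_x100 descending:
      loss_x100
gpu            
H100      141.0
A100       53.0
add column loss_x100_plus_2 = t['loss_x100'] + 2:
      loss_x100  loss_x100_plus_2
gpu                              
H100      141.0             143.0
A100       53.0              55.0
Then the value at row 'A100', column 'loss_x100_plus_2': 55.0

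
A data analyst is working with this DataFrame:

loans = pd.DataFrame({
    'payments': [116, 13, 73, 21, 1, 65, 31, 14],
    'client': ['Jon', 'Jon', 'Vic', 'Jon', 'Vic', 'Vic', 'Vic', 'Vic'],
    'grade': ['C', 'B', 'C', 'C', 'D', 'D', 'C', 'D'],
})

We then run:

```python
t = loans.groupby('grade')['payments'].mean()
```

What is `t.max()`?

group by grade, mean of payments:
grade
B    13.000000
C    60.250000
D    26.666667
Name: payments, dtype: float64
The max of the resulting series is 60.25.

60.25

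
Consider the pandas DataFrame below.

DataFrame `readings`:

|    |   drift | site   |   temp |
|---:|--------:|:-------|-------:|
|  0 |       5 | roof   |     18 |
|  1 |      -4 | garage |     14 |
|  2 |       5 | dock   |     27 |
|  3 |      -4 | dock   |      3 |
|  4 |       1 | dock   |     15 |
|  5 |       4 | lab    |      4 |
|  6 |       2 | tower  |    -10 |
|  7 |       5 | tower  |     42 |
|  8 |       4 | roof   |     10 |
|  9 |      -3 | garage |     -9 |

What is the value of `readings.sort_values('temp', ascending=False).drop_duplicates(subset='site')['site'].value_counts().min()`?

1

sort by temp descending:
   drift    site  temp
7      5   tower    42
2      5    dock    27
0      5    roof    18
4      1    dock    15
1     -4  garage    14
8      4    roof    10
5      4     lab     4
3     -4    dock     3
9     -3  garage    -9
6      2   tower   -10
drop duplicate site (keep=first):
   drift    site  temp
7      5   tower    42
2      5    dock    27
0      5    roof    18
1     -4  garage    14
5      4     lab     4
value_counts of site:
site
tower     1
dock      1
roof      1
garage    1
lab       1
Name: count, dtype: int64
Hence 1.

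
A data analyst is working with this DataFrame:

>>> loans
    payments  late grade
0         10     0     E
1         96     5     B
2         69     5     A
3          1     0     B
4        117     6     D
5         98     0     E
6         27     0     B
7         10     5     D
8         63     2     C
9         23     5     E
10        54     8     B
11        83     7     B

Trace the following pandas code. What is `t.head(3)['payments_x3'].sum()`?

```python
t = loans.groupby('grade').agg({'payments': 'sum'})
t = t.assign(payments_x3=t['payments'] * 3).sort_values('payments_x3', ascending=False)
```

1557

group by grade, sum of payments:
       payments
grade          
A            69
B           261
C            63
D           127
E           131
add column payments_x3 = t['payments'] * 3:
       payments  payments_x3
grade                       
A            69          207
B           261          783
C            63          189
D           127          381
E           131          393
sort by payments_x3 descending:
       payments  payments_x3
grade                       
B           261          783
E           131          393
D           127          381
A            69          207
C            63          189
take first 3 rows:
       payments  payments_x3
grade                       
B           261          783
E           131          393
D           127          381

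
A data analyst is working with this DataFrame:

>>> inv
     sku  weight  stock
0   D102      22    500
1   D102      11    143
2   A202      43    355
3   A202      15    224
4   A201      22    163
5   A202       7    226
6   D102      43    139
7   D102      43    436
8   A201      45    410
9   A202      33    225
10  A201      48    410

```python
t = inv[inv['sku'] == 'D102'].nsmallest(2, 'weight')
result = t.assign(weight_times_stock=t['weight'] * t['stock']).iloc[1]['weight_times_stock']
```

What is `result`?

11000

filter rows where sku == 'D102':
    sku  weight  stock
0  D102      22    500
1  D102      11    143
6  D102      43    139
7  D102      43    436
take 2 rows with smallest weight:
    sku  weight  stock
1  D102      11    143
0  D102      22    500
add column weight_times_stock = t['weight'] * t['stock']:
    sku  weight  stock  weight_times_stock
1  D102      11    143                1573
0  D102      22    500               11000
Finally, value at position 1, column 'weight_times_stock' = 11000.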